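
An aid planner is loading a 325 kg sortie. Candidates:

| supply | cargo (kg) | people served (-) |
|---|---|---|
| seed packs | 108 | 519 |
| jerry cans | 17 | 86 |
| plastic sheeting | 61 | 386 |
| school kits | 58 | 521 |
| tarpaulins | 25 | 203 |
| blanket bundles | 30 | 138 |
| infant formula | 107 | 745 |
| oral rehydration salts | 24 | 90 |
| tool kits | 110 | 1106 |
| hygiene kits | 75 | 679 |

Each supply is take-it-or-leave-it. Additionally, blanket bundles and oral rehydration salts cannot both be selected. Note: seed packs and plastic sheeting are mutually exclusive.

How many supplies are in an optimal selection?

5

Optimal total is 2778.
One optimal bundle: jerry cans + plastic sheeting + school kits + tool kits + hygiene kits (321 kg).
Any selection reaching 2778 contains exactly 5 supplies.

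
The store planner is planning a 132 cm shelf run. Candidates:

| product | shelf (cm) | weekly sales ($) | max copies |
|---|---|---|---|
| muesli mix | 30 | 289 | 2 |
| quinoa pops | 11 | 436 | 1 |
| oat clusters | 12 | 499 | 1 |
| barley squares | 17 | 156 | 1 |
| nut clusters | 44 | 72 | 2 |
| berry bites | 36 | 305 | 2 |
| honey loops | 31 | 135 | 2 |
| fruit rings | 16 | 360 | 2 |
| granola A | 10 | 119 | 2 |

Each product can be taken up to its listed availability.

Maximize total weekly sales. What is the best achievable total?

2389

Ranking by ratio (weekly sales/cm): oat clusters 41.58, quinoa pops 39.64, fruit rings 22.50, granola A 11.90.
The ratio heuristic lands on muesli mix + quinoa pops + oat clusters + barley squares + 2×fruit rings + 2×granola A (2338) but leaves 10 cm idle.
The 20 cm tied up in 2×granola A is better spent on muesli mix — total rises to 2389 (132 cm).
No other feasible combination exceeds 2389.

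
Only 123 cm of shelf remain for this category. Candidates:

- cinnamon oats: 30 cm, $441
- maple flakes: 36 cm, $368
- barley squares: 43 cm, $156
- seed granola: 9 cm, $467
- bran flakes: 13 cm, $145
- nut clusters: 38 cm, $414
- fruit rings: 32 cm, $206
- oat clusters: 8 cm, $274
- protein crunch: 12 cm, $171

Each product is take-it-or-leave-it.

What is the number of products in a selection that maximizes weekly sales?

5

Best achievable weekly sales is 1964.
cinnamon oats + maple flakes + seed granola + nut clusters + oat clusters hits 1964 at 121 cm.
Every optimal selection uses 5 products.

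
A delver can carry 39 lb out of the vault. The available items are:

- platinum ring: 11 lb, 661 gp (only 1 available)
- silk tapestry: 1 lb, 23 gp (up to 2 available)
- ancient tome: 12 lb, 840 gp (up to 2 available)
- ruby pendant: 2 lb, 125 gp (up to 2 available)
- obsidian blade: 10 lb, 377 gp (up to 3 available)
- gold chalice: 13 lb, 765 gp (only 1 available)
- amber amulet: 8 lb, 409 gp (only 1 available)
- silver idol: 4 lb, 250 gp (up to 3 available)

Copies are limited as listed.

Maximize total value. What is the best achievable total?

Greedy by ratio would take 2×silk tapestry + 2×ancient tome + 2×ruby pendant + 2×silver idol: 38 lb used, total 2476.
The 10 lb tied up in 2×silk tapestry and 2×ruby pendant and silver idol is better spent on platinum ring — total rises to 2591 (39 lb).
That's the maximum — no swap from here does better than 2591.

2591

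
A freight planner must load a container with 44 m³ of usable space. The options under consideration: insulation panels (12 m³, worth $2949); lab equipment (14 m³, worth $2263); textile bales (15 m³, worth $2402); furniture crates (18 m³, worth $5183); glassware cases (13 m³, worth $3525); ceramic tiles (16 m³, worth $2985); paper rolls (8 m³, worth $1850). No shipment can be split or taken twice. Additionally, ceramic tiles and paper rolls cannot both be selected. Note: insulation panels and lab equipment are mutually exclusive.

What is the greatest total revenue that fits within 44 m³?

Best packing: insulation panels + furniture crates + glassware cases — 43 m³, 11657 total.
Every other selection either busts 44 m³ or breaks a pairing rule or fails to beat 11657.

11657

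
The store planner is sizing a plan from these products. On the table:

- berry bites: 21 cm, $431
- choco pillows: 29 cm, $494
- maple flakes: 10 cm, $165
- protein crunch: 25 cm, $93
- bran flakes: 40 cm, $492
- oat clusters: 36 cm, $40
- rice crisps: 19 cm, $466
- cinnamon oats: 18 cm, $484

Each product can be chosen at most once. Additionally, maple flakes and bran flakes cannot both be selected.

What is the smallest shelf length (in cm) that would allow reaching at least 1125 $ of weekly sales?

57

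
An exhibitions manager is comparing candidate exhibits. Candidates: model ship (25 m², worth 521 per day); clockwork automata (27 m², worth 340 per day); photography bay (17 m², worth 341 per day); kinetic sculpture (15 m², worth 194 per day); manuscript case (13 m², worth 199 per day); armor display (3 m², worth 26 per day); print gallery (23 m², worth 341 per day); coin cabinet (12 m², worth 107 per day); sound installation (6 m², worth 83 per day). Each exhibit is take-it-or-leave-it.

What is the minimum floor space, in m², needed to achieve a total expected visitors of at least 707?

Minimise m² subject to total expected visitors ≥ 707.
model ship + manuscript case reaches 720 using 38 m².
No combination under 38 m² hits 707.

38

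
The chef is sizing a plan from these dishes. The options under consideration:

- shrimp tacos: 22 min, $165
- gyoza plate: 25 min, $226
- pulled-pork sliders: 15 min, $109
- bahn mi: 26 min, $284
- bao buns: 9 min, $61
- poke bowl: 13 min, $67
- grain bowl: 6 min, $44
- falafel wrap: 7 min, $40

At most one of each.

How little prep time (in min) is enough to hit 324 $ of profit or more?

Need the lightest bundle worth ≥ 324.
bahn mi + grain bowl: 328 profit at 32 min.
Below 32 min the best achievable stays under 324.

32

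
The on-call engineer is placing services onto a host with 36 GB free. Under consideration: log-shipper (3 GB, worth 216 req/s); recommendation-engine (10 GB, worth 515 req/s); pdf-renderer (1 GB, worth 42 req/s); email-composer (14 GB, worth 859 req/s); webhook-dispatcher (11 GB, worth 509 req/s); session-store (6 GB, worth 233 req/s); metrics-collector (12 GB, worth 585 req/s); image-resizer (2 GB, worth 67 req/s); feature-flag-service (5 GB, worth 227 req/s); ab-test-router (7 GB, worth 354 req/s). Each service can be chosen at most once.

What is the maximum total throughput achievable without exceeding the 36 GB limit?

2014

By throughput per GB: log-shipper 72.00, email-composer 61.36, recommendation-engine 51.50 lead.
Filling by ratio: log-shipper + recommendation-engine + pdf-renderer + email-composer + ab-test-router for 1986, with 1 GB left unused.
Replace recommendation-engine and pdf-renderer with metrics-collector: the trade gains 28 net, giving 2014 at 36 GB.
Nothing else within 36 GB beats 2014.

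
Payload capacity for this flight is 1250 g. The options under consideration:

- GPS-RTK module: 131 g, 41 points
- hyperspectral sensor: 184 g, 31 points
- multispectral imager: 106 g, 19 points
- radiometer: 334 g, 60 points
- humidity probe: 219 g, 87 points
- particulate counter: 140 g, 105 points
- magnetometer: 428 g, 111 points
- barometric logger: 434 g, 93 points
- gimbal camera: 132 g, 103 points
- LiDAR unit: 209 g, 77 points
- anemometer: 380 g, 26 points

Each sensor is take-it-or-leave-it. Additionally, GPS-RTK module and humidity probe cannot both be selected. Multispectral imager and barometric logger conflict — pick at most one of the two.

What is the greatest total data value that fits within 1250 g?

Density check — gimbal camera 0.78, particulate counter 0.75, humidity probe 0.40 are the best per g.
Best packing: multispectral imager + humidity probe + particulate counter + magnetometer + gimbal camera + LiDAR unit — 1234 g, 502 total.
Every other selection either busts 1250 g or breaks a pairing rule or fails to beat 502.

502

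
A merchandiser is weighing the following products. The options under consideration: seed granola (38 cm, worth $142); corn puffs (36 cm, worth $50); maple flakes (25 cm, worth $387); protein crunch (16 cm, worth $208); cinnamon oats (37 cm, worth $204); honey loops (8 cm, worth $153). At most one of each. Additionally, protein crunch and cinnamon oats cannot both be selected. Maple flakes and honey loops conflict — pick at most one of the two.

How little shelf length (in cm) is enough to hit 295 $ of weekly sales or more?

24

Minimise cm subject to total weekly sales ≥ 295.
protein crunch + honey loops reaches 361 using 24 cm.
Any bundle with less than 24 cm falls short of 295.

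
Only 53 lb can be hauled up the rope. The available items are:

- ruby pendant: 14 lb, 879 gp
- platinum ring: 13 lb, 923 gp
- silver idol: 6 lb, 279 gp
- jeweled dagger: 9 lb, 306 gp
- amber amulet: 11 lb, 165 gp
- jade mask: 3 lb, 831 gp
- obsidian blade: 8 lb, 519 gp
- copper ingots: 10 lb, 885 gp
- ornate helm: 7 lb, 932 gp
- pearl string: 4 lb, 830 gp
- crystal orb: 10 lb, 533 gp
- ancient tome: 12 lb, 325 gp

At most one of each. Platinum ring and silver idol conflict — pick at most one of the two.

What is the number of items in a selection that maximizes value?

6

Best achievable value is 5280.
For example ruby pendant + platinum ring + jade mask + copper ingots + ornate helm + pearl string achieves it, using 51 lb.
Every optimal selection uses 6 items.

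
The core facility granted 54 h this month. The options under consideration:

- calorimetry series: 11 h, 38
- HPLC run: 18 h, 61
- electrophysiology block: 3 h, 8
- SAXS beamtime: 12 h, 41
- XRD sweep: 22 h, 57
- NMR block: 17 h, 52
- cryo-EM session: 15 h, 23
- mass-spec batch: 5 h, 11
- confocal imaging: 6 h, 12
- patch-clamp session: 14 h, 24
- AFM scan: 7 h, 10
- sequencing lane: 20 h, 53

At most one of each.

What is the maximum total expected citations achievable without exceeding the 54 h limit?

170

Ranking by ratio (expected citations/h): calorimetry series 3.45, SAXS beamtime 3.42, HPLC run 3.39.
Taking the top-ratio experiments first gives calorimetry series + HPLC run + electrophysiology block + SAXS beamtime + mass-spec batch for 159 (49 h).
Replace SAXS beamtime with NMR block: the trade gains 11 net, giving 170 at 54 h.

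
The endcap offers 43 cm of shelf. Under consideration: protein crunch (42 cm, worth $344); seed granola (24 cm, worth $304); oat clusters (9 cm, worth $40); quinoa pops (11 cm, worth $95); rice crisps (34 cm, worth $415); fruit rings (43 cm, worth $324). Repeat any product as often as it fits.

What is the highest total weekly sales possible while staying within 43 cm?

By weekly sales per cm: seed granola 12.67, rice crisps 12.21, quinoa pops 8.64, protein crunch 8.19 lead.
Greedy by ratio would take seed granola + quinoa pops: 35 cm used, total 399.
The 35 cm tied up in seed granola and quinoa pops is better spent on oat clusters + rice crisps — total rises to 455 (43 cm).

455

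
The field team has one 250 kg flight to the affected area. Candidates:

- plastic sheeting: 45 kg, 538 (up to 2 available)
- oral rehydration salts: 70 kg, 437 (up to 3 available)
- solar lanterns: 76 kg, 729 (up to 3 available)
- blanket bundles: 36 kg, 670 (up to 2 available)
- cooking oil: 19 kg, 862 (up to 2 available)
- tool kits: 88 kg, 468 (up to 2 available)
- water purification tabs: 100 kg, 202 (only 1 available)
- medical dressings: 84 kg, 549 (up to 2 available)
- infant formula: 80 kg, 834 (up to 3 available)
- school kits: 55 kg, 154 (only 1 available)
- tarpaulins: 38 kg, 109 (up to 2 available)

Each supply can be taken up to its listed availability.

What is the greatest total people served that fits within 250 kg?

4436

By people served per kg: cooking oil 45.37, blanket bundles 18.61, plastic sheeting 11.96 lead.
Taking the top-ratio supplies first gives 2×plastic sheeting + 2×blanket bundles + 2×cooking oil + tarpaulins for 4249 (238 kg).
Dropping plastic sheeting and tarpaulins frees 83 kg; slotting in infant formula (80 kg) lifts the total to 4436 at 235 kg.
That's the maximum — no swap from here does better than 4436.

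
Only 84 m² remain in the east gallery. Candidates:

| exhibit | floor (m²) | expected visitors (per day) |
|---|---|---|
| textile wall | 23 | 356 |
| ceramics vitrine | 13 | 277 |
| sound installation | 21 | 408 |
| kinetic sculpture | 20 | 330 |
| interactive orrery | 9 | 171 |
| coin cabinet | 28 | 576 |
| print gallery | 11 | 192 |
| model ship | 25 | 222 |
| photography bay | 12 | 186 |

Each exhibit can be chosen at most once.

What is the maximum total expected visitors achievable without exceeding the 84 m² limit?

Ranking by ratio (expected visitors/m²): ceramics vitrine 21.31, coin cabinet 20.57, sound installation 19.43, interactive orrery 19.00.
The ratio ordering already packs tightly: ceramics vitrine + sound installation + interactive orrery + coin cabinet + print gallery, 82 m², 1624.
The closest alternative, ceramics vitrine + sound installation + interactive orrery + coin cabinet + photography bay, reaches only 1618.

1624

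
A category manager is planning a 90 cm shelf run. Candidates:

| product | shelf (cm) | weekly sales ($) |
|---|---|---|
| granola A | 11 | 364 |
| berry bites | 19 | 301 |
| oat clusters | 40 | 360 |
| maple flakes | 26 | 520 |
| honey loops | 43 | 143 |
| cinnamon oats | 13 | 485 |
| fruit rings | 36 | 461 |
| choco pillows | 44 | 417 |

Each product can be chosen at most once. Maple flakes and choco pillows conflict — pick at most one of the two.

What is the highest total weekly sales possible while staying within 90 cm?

Greedy by ratio would take granola A + berry bites + maple flakes + cinnamon oats: 69 cm used, total 1670.
Replace berry bites with fruit rings: the trade gains 160 net, giving 1830 at 86 cm.
Next best is granola A + oat clusters + maple flakes + cinnamon oats at 1729 (90 cm) — short by 101.

1830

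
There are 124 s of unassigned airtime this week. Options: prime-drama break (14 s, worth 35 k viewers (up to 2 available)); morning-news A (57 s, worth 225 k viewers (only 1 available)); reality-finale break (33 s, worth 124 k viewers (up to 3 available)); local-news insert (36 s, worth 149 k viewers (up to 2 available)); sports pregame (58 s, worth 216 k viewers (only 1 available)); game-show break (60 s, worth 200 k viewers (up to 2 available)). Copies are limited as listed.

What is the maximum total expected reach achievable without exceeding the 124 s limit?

473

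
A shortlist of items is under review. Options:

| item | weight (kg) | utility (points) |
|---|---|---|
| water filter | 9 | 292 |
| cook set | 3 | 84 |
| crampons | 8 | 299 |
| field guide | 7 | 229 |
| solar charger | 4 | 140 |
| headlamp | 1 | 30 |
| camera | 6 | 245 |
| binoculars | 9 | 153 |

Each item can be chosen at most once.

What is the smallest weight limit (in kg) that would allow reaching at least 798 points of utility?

22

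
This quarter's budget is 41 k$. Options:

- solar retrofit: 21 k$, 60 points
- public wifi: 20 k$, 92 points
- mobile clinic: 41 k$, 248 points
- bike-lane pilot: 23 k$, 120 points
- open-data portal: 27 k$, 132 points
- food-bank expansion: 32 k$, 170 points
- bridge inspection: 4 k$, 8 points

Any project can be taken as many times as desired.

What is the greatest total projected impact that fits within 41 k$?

Ranking by ratio (projected impact/k$): mobile clinic 6.05, food-bank expansion 5.31, bike-lane pilot 5.22.
The ratio ordering already packs tightly: mobile clinic, 41 k$, 248.
Nothing else within 41 k$ beats 248.

248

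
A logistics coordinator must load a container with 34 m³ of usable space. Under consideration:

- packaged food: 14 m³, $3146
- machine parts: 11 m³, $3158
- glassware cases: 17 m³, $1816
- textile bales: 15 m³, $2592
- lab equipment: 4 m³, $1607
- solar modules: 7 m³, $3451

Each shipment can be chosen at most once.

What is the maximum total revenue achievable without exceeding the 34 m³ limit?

9755

Ranking by ratio (revenue/m³): solar modules 493.00, lab equipment 401.75, machine parts 287.09, packaged food 224.71.
The ratio heuristic lands on machine parts + lab equipment + solar modules (8216) but leaves 12 m³ idle.
Replace lab equipment with packaged food: the trade gains 1539 net, giving 9755 at 32 m³.
Runner-up machine parts + textile bales + solar modules tops out at 9201.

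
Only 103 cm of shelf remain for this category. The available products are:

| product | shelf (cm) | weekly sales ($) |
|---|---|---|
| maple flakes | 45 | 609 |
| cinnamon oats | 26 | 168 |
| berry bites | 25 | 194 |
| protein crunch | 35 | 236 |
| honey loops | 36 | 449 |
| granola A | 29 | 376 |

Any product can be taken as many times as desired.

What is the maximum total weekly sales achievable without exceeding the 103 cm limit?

1361

A density-first pass picks 2×maple flakes — 1218 at 90 cm.
The 45 cm tied up in maple flakes is better spent on 2×granola A — total rises to 1361 (103 cm).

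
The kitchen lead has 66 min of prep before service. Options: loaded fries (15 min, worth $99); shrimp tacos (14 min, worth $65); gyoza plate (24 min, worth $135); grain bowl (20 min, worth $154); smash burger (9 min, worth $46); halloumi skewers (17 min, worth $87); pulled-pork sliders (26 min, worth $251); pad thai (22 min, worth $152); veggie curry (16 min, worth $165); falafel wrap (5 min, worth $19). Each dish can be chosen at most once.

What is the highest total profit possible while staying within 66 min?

By profit per min: veggie curry 10.31, pulled-pork sliders 9.65, grain bowl 7.70 lead.
Taking grain bowl + pulled-pork sliders + veggie curry: 62 min used, 570 in profit.
The closest alternative, pulled-pork sliders + pad thai + veggie curry, reaches only 568.

570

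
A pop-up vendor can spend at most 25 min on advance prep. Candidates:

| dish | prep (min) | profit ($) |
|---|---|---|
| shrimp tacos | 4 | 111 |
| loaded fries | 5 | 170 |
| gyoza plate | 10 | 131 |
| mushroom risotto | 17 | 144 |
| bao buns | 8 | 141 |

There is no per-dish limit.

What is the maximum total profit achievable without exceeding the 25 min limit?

850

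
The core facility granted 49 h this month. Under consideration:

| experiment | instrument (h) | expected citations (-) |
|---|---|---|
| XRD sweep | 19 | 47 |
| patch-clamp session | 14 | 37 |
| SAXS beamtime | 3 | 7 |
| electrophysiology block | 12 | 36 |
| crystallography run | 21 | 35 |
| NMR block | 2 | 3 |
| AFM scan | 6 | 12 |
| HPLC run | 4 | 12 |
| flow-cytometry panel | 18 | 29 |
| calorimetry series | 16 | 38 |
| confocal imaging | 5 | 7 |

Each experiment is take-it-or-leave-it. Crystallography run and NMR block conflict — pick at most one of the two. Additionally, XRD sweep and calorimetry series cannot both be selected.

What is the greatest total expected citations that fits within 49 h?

132

Best packing: XRD sweep + patch-clamp session + electrophysiology block + HPLC run — 49 h, 132 total.
Next best is patch-clamp session + SAXS beamtime + electrophysiology block + HPLC run + calorimetry series at 130 (49 h) — short by 2.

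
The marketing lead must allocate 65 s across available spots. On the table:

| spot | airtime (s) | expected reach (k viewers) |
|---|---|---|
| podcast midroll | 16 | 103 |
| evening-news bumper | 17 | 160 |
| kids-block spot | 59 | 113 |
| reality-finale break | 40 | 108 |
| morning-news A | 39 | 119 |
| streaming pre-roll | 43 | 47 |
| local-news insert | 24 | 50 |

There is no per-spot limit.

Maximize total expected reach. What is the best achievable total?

The ratio ordering already packs tightly: 3×evening-news bumper, 51 s, 480.

480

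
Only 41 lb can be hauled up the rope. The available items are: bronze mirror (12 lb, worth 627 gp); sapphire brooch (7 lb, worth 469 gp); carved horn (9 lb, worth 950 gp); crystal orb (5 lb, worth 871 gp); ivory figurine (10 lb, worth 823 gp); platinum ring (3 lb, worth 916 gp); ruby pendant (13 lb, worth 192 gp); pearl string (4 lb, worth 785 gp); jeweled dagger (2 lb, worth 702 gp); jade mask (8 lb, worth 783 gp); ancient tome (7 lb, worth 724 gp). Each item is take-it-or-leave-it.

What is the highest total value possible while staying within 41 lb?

5830

A density-first pass picks carved horn + crystal orb + platinum ring + pearl string + jeweled dagger + jade mask + ancient tome — 5731 at 38 lb.
Replace ancient tome with ivory figurine: the trade gains 99 net, giving 5830 at 41 lb.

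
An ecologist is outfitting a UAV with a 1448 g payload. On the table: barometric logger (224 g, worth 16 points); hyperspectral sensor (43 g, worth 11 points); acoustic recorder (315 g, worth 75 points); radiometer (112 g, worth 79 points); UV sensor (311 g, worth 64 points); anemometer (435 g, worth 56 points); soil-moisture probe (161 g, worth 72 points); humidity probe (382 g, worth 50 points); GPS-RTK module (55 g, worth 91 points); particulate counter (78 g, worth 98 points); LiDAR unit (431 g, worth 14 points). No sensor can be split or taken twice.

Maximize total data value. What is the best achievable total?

Taking the top-ratio sensors first gives barometric logger + hyperspectral sensor + acoustic recorder + radiometer + UV sensor + soil-moisture probe + GPS-RTK module + particulate counter for 506 (1299 g).
Replace barometric logger and hyperspectral sensor with humidity probe: the trade gains 23 net, giving 529 at 1414 g.
The closest alternative, barometric logger + hyperspectral sensor + acoustic recorder + radiometer + UV sensor + soil-moisture probe + GPS-RTK module + particulate counter, reaches only 506.

529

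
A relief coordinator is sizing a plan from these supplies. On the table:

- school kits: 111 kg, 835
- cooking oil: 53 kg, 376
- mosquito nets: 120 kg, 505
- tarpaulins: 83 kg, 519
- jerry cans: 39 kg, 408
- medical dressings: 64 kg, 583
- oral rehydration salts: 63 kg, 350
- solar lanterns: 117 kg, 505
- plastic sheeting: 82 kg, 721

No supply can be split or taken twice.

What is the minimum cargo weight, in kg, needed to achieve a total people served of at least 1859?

232

Minimise kg subject to total people served ≥ 1859.
school kits + jerry cans + plastic sheeting reaches 1964 using 232 kg.
No combination under 232 kg hits 1859.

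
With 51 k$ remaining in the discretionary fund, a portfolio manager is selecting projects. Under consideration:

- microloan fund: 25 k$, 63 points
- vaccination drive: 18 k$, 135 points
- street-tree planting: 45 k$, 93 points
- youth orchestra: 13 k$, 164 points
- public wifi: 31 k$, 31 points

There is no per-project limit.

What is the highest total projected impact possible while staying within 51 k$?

492

By projected impact per k$: youth orchestra 12.62, vaccination drive 7.50, microloan fund 2.52 lead.
Best packing: 3×youth orchestra — 39 k$, 492 total.
No other feasible combination exceeds 492.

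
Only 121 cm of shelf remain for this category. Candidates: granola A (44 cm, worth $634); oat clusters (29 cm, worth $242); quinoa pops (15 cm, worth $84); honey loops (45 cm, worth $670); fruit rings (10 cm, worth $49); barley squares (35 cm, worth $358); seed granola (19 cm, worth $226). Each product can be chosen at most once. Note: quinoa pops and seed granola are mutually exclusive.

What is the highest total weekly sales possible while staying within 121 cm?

Ranking by ratio (weekly sales/cm): honey loops 14.89, granola A 14.41, seed granola 11.89.
Best packing: granola A + honey loops + fruit rings + seed granola — 118 cm, 1579 total.
Next best is granola A + oat clusters + honey loops at 1546 (118 cm) — short by 33.

1579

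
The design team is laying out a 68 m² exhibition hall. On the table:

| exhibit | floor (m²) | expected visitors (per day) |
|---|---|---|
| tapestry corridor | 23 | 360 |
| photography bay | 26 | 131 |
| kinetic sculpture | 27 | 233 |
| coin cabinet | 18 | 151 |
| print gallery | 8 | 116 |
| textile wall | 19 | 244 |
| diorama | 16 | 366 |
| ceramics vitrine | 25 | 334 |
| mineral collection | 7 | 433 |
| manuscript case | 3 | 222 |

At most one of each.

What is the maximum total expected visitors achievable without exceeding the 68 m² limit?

By expected visitors per m²: manuscript case 74.00, mineral collection 61.86, diorama 22.88, tapestry corridor 15.65 lead.
A density-first pass picks tapestry corridor + print gallery + diorama + mineral collection + manuscript case — 1497 at 57 m².
Dropping print gallery frees 8 m²; slotting in textile wall (19 m²) lifts the total to 1625 at 68 m².

1625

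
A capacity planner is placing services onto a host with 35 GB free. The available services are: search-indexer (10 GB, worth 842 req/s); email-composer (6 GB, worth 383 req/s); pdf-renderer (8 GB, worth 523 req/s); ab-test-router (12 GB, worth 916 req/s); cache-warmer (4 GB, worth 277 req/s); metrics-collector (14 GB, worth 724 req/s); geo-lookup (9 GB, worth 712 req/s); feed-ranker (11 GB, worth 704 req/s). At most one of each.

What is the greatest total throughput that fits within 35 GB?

2747

Search-indexer + ab-test-router + cache-warmer + geo-lookup uses 35 of the 35 GB and totals 2747.
The closest alternative, search-indexer + pdf-renderer + ab-test-router + cache-warmer, reaches only 2558.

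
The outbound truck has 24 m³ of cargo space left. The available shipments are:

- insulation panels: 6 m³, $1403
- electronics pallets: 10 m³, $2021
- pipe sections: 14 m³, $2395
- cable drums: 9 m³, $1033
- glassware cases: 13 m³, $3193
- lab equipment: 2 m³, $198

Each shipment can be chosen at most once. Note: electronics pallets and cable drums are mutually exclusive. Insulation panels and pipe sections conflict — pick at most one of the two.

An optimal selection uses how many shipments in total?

2

The maximum revenue within 24 m³ is 5214.
For example electronics pallets + glassware cases achieves it, using 23 m³.
All optima have 2 shipments.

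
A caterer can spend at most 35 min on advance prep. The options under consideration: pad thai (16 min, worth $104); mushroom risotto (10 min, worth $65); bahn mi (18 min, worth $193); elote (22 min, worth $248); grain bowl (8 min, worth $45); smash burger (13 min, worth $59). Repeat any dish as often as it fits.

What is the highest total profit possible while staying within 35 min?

The ratio ordering already packs tightly: mushroom risotto + elote, 32 min, 313.
That's the maximum — no swap from here does better than 313.

313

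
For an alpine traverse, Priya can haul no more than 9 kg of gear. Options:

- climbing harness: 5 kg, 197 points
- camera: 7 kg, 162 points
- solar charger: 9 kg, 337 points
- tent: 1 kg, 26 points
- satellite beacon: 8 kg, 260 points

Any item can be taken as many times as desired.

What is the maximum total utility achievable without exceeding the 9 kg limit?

By utility per kg: climbing harness 39.40, solar charger 37.44, satellite beacon 32.50 lead.
Greedy by ratio would take climbing harness + 4×tent: 9 kg used, total 301.
The 9 kg tied up in climbing harness and 4×tent is better spent on solar charger — total rises to 337 (9 kg).
Every other selection either busts 9 kg or fails to beat 337.

337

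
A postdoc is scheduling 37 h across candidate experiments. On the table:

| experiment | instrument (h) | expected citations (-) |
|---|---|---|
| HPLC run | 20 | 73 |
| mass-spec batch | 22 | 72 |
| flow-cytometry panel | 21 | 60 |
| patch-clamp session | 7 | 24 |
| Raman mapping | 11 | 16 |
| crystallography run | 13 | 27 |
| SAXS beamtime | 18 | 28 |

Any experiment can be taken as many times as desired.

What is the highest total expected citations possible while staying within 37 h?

121

Best packing: HPLC run + 2×patch-clamp session — 34 h, 121 total.
Every other selection either busts 37 h or fails to beat 121.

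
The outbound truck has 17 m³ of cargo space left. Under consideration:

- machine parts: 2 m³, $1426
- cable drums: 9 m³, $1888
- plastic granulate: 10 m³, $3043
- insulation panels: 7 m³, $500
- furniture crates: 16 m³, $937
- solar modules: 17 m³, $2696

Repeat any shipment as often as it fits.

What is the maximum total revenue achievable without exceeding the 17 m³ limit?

11408

Taking 8×machine parts: 16 m³ used, 11408 in revenue.
Nothing else within 17 m³ beats 11408.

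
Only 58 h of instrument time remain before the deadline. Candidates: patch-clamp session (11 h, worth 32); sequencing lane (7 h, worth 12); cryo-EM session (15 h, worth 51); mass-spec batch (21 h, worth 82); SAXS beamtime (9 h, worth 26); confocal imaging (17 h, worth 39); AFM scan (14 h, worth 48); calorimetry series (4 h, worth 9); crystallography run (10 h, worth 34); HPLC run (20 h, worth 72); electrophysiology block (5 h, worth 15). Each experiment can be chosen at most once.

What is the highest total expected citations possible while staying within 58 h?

205

A density-first pass picks mass-spec batch + AFM scan + HPLC run — 202 at 55 h.
Replace AFM scan with cryo-EM session: the trade gains 3 net, giving 205 at 56 h.
That's the maximum — no swap from here does better than 205.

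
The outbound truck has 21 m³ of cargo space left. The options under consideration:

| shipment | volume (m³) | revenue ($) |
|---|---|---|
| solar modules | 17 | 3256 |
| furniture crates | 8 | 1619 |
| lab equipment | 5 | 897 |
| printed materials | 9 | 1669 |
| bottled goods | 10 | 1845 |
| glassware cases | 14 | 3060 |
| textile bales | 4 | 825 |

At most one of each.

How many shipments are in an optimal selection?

3

Optimal total is 4113.
furniture crates + printed materials + textile bales hits 4113 at 21 m³.
All optima have 3 shipments.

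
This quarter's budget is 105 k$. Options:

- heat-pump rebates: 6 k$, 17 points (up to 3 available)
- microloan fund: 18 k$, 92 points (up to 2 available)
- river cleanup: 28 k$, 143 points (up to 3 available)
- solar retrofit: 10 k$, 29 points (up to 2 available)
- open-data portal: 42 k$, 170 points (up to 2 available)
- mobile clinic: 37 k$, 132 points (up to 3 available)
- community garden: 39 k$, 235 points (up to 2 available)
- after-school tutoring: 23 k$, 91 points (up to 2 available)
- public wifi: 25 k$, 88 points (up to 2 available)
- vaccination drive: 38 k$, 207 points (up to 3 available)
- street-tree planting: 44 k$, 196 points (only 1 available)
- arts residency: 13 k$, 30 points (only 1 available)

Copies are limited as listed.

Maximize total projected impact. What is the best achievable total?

Ranking by ratio (projected impact/k$): community garden 6.03, vaccination drive 5.45, microloan fund 5.11.
Filling by ratio: heat-pump rebates + microloan fund + 2×community garden for 579, with 3 k$ left unused.
Using the slack differently, river cleanup + community garden + vaccination drive comes to 585 at 105 k$.
No other feasible combination exceeds 585.

585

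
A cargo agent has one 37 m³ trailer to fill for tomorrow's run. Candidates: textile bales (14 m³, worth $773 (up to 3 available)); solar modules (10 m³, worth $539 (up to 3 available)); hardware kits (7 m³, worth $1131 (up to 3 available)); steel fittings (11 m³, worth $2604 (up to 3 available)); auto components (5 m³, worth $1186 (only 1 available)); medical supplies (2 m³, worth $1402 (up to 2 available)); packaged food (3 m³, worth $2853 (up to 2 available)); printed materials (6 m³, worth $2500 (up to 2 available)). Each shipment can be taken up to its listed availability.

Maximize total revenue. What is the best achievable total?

A density-first pass picks hardware kits + auto components + 2×medical supplies + 2×packaged food + 2×printed materials — 15827 at 34 m³.
The 12 m³ tied up in hardware kits and auto components is better spent on steel fittings — total rises to 16114 (33 m³).
No other feasible combination exceeds 16114.

16114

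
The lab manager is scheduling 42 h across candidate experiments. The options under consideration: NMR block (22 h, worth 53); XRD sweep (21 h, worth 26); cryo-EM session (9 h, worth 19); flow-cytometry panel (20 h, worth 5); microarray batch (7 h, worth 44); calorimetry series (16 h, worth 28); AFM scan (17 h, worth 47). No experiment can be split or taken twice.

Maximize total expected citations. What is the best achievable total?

Ranking by ratio (expected citations/h): microarray batch 6.29, AFM scan 2.76, NMR block 2.41.
Greedy by ratio would take cryo-EM session + microarray batch + AFM scan: 33 h used, total 110.
Dropping cryo-EM session frees 9 h; slotting in calorimetry series (16 h) lifts the total to 119 at 40 h.
Runner-up NMR block + cryo-EM session + microarray batch tops out at 116.

119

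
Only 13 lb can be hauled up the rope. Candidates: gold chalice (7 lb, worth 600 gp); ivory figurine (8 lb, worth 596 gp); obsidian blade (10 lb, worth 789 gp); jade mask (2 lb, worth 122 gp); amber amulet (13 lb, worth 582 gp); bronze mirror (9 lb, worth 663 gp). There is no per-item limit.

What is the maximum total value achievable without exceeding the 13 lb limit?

966

The ratio ordering already packs tightly: gold chalice + 3×jade mask, 13 lb, 966.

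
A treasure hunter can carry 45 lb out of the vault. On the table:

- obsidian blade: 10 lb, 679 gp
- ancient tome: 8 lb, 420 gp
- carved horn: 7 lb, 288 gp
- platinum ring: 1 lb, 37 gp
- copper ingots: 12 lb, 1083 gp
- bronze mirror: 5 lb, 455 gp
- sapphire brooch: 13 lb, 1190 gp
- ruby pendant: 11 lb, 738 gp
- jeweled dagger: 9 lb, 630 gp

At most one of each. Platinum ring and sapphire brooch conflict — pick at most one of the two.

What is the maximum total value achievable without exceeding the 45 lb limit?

Taking copper ingots + sapphire brooch + ruby pendant + jeweled dagger: 45 lb used, 3641 in value.
The closest alternative, obsidian blade + copper ingots + sapphire brooch + jeweled dagger, reaches only 3582.

3641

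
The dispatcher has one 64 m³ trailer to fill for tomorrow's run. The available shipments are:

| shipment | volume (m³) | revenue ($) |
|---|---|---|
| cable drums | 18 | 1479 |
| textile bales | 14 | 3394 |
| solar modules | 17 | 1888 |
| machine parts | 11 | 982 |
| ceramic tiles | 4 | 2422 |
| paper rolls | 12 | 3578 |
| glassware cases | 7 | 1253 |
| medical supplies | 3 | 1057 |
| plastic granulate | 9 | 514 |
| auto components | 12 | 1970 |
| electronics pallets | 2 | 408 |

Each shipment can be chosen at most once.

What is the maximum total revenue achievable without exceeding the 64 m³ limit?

14717

By revenue per m³: ceramic tiles 605.50, medical supplies 352.33, paper rolls 298.17 lead.
Filling by ratio: textile bales + ceramic tiles + paper rolls + glassware cases + medical supplies + plastic granulate + auto components + electronics pallets for 14596, with 1 m³ left unused.
Replace glassware cases and plastic granulate with solar modules: the trade gains 121 net, giving 14717 at 64 m³.
No other feasible combination exceeds 14717.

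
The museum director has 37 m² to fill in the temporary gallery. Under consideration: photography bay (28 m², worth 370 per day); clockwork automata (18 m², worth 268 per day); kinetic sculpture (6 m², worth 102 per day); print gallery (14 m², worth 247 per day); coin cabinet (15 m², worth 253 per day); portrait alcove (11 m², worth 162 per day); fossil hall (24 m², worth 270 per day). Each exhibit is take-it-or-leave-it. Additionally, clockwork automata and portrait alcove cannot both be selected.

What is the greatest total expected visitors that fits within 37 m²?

602

The ratio ordering already packs tightly: kinetic sculpture + print gallery + coin cabinet, 35 m², 602.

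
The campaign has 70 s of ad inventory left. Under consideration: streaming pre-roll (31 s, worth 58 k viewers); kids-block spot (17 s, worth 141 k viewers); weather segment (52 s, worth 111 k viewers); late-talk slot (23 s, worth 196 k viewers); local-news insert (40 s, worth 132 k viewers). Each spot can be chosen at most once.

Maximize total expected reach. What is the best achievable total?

337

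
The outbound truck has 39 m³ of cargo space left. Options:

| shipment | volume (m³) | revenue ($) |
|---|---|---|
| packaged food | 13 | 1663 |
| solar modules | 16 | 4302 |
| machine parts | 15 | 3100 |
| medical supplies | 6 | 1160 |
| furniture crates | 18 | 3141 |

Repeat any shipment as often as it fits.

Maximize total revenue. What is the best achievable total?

The ratio ordering already packs tightly: 2×solar modules + medical supplies, 38 m³, 9764.
The spare 1 m³ is too small for any remaining shipment, and no exchange beats 9764.

9764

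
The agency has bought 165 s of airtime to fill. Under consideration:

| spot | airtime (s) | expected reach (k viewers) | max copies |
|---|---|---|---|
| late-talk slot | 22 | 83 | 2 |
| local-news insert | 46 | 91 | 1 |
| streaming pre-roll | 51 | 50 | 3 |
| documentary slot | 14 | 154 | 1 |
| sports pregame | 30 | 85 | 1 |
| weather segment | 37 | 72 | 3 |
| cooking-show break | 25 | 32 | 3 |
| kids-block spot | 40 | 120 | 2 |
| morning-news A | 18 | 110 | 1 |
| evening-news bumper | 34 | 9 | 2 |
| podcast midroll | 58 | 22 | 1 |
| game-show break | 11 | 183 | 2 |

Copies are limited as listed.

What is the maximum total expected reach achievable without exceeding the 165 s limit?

955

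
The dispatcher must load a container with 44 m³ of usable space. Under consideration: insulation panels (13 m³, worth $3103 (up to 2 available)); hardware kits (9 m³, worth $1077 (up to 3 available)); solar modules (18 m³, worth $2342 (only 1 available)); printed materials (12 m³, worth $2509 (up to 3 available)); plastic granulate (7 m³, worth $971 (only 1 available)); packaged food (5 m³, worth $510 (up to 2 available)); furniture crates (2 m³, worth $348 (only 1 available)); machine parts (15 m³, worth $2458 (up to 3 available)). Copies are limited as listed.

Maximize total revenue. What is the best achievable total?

Density check — insulation panels 238.69, printed materials 209.08, furniture crates 174.00, machine parts 163.87 are the best per m³.
Taking the top-ratio shipments first gives 2×insulation panels + printed materials + furniture crates for 9063 (40 m³).
Replace furniture crates with packaged food: the trade gains 162 net, giving 9225 at 43 m³.
The spare 1 m³ is too small for any remaining shipment, and no exchange beats 9225.

9225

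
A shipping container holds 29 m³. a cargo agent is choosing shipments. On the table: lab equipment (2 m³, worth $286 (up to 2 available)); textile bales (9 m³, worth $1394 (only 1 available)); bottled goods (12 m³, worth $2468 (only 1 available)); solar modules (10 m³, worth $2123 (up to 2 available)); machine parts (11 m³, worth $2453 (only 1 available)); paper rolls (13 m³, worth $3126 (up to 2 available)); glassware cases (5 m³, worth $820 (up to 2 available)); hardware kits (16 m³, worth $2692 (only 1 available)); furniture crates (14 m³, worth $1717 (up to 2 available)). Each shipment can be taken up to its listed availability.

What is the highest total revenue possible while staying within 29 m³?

6538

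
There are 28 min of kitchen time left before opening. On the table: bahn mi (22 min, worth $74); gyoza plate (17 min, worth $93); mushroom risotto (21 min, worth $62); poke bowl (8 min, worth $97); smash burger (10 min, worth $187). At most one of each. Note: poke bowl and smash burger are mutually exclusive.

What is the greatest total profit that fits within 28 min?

Best packing: gyoza plate + smash burger — 27 min, 280 total.
The spare 1 min is too small for any remaining dish, and no feasible exchange beats 280.

280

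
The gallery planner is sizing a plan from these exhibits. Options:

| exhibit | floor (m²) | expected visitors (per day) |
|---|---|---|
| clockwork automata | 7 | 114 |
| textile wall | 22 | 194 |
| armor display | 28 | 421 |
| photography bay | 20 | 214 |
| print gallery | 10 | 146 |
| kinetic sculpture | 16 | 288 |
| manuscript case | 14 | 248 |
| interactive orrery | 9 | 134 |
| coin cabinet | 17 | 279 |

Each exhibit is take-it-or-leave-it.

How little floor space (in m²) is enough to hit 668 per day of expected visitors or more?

39

Need the lightest bundle worth ≥ 668.
kinetic sculpture + manuscript case + interactive orrery reaches 670 using 39 m².
No combination under 39 m² hits 668.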